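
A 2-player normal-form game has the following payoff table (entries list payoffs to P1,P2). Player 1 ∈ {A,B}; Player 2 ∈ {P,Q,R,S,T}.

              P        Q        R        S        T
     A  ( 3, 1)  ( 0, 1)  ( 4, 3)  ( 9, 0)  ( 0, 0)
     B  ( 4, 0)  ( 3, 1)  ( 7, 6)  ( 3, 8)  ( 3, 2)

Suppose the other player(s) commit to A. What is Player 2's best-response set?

BR_2 = {R}

u_2(P vs A) = 1
u_2(Q vs A) = 1
u_2(R vs A) = 3
u_2(S vs A) = 0
u_2(T vs A) = 0
max payoff 3 at {R}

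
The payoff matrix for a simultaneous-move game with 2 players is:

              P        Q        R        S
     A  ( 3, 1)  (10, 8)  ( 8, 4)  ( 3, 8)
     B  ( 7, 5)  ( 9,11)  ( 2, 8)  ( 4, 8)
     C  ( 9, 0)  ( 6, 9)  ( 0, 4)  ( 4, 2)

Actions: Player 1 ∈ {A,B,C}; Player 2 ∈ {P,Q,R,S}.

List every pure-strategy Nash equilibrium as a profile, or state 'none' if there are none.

(A,P): not NE [P1→C gives 9>3; P2→S gives 8>1]
(A,Q): NE
(A,R): not NE [P2→S gives 8>4]
(A,S): not NE [P1→C gives 4>3]
(B,P): not NE [P1→C gives 9>7; P2→Q gives 11>5]
(B,Q): not NE [P1→A gives 10>9]
(B,R): not NE [P1→A gives 8>2; P2→Q gives 11>8]
(B,S): not NE [P2→Q gives 11>8]
(C,P): not NE [P2→Q gives 9>0]
(C,Q): not NE [P1→A gives 10>6]
(C,R): not NE [P1→A gives 8>0; P2→Q gives 9>4]
(C,S): not NE [P2→Q gives 9>2]

NE set: (A,Q)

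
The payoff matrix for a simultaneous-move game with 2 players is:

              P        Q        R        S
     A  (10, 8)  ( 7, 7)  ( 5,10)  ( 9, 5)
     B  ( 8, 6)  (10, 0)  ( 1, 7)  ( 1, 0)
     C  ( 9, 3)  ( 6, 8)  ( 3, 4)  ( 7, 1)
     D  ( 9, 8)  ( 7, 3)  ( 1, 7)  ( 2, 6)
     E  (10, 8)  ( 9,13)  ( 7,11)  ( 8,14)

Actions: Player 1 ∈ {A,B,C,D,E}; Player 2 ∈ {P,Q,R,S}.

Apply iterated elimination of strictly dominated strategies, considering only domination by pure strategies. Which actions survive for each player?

P1 drop C (A beats it: P:10>9 Q:7>6 R:5>3 S:9>7)
P1 drop D (E beats it: P:10>9 Q:9>7 R:7>1 S:8>2)
P2 drop P (R beats it: A:10>8 B:7>6 E:11>8)
P1→{A,B,E} P2→{Q,R,S}

Survivors P1:{A,B,E} P2:{Q,R,S}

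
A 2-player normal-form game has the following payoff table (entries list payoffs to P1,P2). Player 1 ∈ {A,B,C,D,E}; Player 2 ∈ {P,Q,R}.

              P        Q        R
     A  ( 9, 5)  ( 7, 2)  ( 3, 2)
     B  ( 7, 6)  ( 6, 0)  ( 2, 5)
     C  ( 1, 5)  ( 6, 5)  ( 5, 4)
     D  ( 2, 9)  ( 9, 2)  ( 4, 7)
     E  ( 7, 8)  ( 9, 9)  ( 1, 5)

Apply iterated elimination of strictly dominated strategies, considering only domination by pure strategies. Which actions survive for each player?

P1 drop B (A beats it: P:9>7 Q:7>6 R:3>2)
P2 drop R (P beats it: A:5>2 C:5>4 D:9>7 E:8>5)
P1 drop C (A beats it: P:9>1 Q:7>6)
P1→{A,D,E} P2→{P,Q}

Survivors P1:{A,D,E} P2:{P,Q}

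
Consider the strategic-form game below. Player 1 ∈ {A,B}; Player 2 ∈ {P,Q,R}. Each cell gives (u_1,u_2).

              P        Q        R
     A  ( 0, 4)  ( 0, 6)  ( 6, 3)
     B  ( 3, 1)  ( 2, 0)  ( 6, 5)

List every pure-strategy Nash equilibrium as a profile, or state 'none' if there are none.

PSNE = {(B,R)}

(A,P): not NE [P1→B gives 3>0; P2→Q gives 6>4]
(A,Q): not NE [P1→B gives 2>0]
(A,R): not NE [P2→Q gives 6>3]
(B,P): not NE [P2→R gives 5>1]
(B,Q): not NE [P2→R gives 5>0]
(B,R): NE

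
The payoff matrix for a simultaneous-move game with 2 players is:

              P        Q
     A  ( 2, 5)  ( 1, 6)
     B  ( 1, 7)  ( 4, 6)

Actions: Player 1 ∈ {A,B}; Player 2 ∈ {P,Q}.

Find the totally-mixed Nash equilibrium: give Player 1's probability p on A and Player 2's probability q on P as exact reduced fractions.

P1 indiff ⇒ q·2+(1-q)·1 = q·1+(1-q)·4 ⇒ q(1) = (1-q)(3) ⇒ q = 3/4
P2 indiff ⇒ p·5+(1-p)·7 = p·6+(1-p)·6 ⇒ p(-1) = (1-p)(-1) ⇒ p = 1/2

P1 mixes 1/2 on A; P2 mixes 3/4 on P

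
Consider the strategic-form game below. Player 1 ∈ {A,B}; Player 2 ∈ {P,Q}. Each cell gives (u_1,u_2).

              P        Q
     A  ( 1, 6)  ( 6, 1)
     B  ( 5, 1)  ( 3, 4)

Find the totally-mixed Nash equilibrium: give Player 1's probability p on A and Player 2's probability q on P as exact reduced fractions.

P1 indiff ⇒ q·1+(1-q)·6 = q·5+(1-q)·3 ⇒ q(-4) = (1-q)(-3) ⇒ q = 3/7
P2 indiff ⇒ p·6+(1-p)·1 = p·1+(1-p)·4 ⇒ p(5) = (1-p)(3) ⇒ p = 3/8

p=3/8, q=3/7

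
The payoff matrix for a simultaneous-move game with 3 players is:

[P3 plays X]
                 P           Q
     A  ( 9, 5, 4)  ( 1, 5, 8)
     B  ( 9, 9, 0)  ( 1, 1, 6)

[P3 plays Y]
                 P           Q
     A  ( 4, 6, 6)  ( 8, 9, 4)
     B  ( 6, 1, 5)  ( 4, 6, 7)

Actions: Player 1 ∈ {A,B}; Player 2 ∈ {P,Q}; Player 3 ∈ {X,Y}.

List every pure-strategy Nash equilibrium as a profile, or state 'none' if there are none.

(A,P,X): not NE [P3→Y gives 6>4]
(A,P,Y): not NE [P1→B gives 6>4; P2→Q gives 9>6]
(A,Q,X): NE
(A,Q,Y): not NE [P3→X gives 8>4]
(B,P,X): not NE [P3→Y gives 5>0]
(B,P,Y): not NE [P2→Q gives 6>1]
(B,Q,X): not NE [P2→P gives 9>1; P3→Y gives 7>6]
(B,Q,Y): not NE [P1→A gives 8>4]

Nash profiles: (A,Q,X)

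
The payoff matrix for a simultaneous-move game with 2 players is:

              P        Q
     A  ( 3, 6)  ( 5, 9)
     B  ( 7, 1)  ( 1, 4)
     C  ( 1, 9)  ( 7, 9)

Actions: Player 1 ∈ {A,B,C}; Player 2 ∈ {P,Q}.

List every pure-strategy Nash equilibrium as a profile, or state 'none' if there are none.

(A,P): not NE [P1→B gives 7>3; P2→Q gives 9>6]
(A,Q): not NE [P1→C gives 7>5]
(B,P): not NE [P2→Q gives 4>1]
(B,Q): not NE [P1→C gives 7>1]
(C,P): not NE [P1→B gives 7>1]
(C,Q): NE

PSNE = {(C,Q)}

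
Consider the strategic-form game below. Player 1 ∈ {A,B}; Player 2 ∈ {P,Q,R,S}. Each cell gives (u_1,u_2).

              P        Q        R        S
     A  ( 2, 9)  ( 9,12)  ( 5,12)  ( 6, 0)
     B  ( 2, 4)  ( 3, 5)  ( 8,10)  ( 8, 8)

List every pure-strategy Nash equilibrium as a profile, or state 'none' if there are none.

(A,P): not NE [P2→R gives 12>9]
(A,Q): NE
(A,R): not NE [P1→B gives 8>5]
(A,S): not NE [P1→B gives 8>6; P2→R gives 12>0]
(B,P): not NE [P2→R gives 10>4]
(B,Q): not NE [P1→A gives 9>3; P2→R gives 10>5]
(B,R): NE
(B,S): not NE [P2→R gives 10>8]

Nash profiles: (A,Q), (B,R)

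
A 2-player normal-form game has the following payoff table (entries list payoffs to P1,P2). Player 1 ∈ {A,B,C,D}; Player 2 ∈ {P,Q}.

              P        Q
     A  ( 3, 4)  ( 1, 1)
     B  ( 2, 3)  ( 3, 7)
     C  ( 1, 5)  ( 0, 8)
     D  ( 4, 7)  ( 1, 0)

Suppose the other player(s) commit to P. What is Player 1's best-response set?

u_1(A vs P) = 3
u_1(B vs P) = 2
u_1(C vs P) = 1
u_1(D vs P) = 4
max payoff 4 at {D}

argmax u_1 = {D}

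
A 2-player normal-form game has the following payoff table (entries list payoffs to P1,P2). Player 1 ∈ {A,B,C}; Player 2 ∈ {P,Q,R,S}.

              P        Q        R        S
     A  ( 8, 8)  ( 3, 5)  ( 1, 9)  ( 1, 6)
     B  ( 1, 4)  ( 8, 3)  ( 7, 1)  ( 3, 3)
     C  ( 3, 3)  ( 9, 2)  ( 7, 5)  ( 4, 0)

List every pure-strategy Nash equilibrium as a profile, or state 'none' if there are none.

(A,P): not NE [P2→R gives 9>8]
(A,Q): not NE [P1→C gives 9>3; P2→R gives 9>5]
(A,R): not NE [P1→C gives 7>1]
(A,S): not NE [P1→C gives 4>1; P2→R gives 9>6]
(B,P): not NE [P1→A gives 8>1]
(B,Q): not NE [P1→C gives 9>8; P2→P gives 4>3]
(B,R): not NE [P2→P gives 4>1]
(B,S): not NE [P1→C gives 4>3; P2→P gives 4>3]
(C,P): not NE [P1→A gives 8>3; P2→R gives 5>3]
(C,Q): not NE [P2→R gives 5>2]
(C,R): NE
(C,S): not NE [P2→R gives 5>0]

PSNE = {(C,R)}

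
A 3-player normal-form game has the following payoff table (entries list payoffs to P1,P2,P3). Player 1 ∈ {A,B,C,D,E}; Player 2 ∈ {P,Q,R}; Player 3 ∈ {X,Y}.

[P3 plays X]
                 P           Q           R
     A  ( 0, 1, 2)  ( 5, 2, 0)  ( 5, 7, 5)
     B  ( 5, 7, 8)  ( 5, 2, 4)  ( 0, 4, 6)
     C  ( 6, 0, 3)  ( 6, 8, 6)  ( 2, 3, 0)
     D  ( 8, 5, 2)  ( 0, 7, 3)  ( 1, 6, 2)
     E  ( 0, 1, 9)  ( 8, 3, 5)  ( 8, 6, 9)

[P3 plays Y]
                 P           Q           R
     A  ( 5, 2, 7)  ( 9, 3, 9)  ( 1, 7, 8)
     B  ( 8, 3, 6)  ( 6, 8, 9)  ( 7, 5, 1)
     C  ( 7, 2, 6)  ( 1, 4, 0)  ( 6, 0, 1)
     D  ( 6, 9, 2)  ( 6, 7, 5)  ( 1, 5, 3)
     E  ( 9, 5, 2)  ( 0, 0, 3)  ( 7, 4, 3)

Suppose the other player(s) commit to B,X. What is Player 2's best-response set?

u_2(P vs B,X) = 7
u_2(Q vs B,X) = 2
u_2(R vs B,X) = 4
max payoff 7 at {P}

BR_2 = {P}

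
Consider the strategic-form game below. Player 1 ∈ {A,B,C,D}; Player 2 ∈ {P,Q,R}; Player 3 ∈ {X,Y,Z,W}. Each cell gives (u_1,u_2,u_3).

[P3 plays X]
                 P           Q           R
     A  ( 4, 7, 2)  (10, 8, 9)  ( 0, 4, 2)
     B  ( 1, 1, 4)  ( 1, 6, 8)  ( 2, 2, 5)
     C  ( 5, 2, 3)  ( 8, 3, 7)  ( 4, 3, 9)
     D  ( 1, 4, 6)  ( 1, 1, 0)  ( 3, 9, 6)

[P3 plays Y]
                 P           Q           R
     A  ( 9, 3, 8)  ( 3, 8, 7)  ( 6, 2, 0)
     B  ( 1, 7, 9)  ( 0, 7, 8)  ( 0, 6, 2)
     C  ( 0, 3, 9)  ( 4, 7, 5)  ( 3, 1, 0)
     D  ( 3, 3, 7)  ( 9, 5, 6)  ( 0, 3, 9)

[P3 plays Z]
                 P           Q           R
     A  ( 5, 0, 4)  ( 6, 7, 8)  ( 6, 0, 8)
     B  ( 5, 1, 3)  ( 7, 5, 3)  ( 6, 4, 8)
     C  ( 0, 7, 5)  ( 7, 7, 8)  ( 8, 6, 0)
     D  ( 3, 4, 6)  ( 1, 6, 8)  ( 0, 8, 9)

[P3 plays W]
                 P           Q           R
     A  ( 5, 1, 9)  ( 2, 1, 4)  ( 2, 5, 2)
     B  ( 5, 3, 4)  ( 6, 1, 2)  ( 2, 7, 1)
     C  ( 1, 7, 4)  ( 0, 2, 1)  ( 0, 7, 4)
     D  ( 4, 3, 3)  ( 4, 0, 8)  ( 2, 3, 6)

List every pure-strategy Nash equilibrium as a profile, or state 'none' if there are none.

NE set: (A,Q,X), (C,Q,Z), (C,R,X)

(A,P,X): not NE [P1→C gives 5>4; P2→Q gives 8>7; P3→W gives 9>2]
(A,P,Y): not NE [P2→Q gives 8>3; P3→W gives 9>8]
(A,P,Z): not NE [P2→Q gives 7>0; P3→W gives 9>4]
(A,P,W): not NE [P2→R gives 5>1]
(A,Q,X): NE
(A,Q,Y): not NE [P1→D gives 9>3; P3→X gives 9>7]
(A,Q,Z): not NE [P1→C gives 7>6; P3→X gives 9>8]
(A,Q,W): not NE [P1→B gives 6>2; P2→R gives 5>1; P3→X gives 9>4]
(A,R,X): not NE [P1→C gives 4>0; P2→Q gives 8>4; P3→Z gives 8>2]
(A,R,Y): not NE [P2→Q gives 8>2; P3→Z gives 8>0]
(A,R,Z): not NE [P1→C gives 8>6; P2→Q gives 7>0]
(A,R,W): not NE [P3→Z gives 8>2]
(B,P,X): not NE [P1→C gives 5>1; P2→Q gives 6>1; P3→Y gives 9>4]
(B,P,Y): not NE [P1→A gives 9>1]
(B,P,Z): not NE [P2→Q gives 5>1; P3→Y gives 9>3]
(B,P,W): not NE [P2→R gives 7>3; P3→Y gives 9>4]
(B,Q,X): not NE [P1→A gives 10>1]
(B,Q,Y): not NE [P1→D gives 9>0]
(B,Q,Z): not NE [P3→Y gives 8>3]
(B,Q,W): not NE [P2→R gives 7>1; P3→Y gives 8>2]
(B,R,X): not NE [P1→C gives 4>2; P2→Q gives 6>2; P3→Z gives 8>5]
(B,R,Y): not NE [P1→A gives 6>0; P2→Q gives 7>6; P3→Z gives 8>2]
(B,R,Z): not NE [P1→C gives 8>6; P2→Q gives 5>4]
(B,R,W): not NE [P3→Z gives 8>1]
(C,P,X): not NE [P2→R gives 3>2; P3→Y gives 9>3]
(C,P,Y): not NE [P1→A gives 9>0; P2→Q gives 7>3]
(C,P,Z): not NE [P1→B gives 5>0; P3→Y gives 9>5]
(C,P,W): not NE [P1→B gives 5>1; P3→Y gives 9>4]
(C,Q,X): not NE [P1→A gives 10>8; P3→Z gives 8>7]
(C,Q,Y): not NE [P1→D gives 9>4; P3→Z gives 8>5]
(C,Q,Z): NE
(C,Q,W): not NE [P1→B gives 6>0; P2→R gives 7>2; P3→Z gives 8>1]
(C,R,X): NE
(C,R,Y): not NE [P1→A gives 6>3; P2→Q gives 7>1; P3→X gives 9>0]
(C,R,Z): not NE [P2→Q gives 7>6; P3→X gives 9>0]
(C,R,W): not NE [P1→D gives 2>0; P3→X gives 9>4]
(D,P,X): not NE [P1→C gives 5>1; P2→R gives 9>4; P3→Y gives 7>6]
(D,P,Y): not NE [P1→A gives 9>3; P2→Q gives 5>3]
(D,P,Z): not NE [P1→B gives 5>3; P2→R gives 8>4; P3→Y gives 7>6]
(D,P,W): not NE [P1→B gives 5>4; P3→Y gives 7>3]
(D,Q,X): not NE [P1→A gives 10>1; P2→R gives 9>1; P3→W gives 8>0]
(D,Q,Y): not NE [P3→W gives 8>6]
(D,Q,Z): not NE [P1→C gives 7>1; P2→R gives 8>6]
(D,Q,W): not NE [P1→B gives 6>4; P2→R gives 3>0]
(D,R,X): not NE [P1→C gives 4>3; P3→Z gives 9>6]
(D,R,Y): not NE [P1→A gives 6>0; P2→Q gives 5>3]
(D,R,Z): not NE [P1→C gives 8>0]
(D,R,W): not NE [P3→Z gives 9>6]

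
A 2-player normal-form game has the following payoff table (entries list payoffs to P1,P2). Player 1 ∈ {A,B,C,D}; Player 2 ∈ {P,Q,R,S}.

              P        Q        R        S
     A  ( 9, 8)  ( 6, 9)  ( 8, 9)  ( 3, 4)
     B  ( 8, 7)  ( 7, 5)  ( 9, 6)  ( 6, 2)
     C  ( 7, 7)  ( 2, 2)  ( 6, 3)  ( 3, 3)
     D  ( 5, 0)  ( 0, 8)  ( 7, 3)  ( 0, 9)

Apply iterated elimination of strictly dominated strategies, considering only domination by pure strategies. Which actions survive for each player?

P1 drop C (B beats it: P:8>7 Q:7>2 R:9>6 S:6>3)
P1 drop D (A beats it: P:9>5 Q:6>0 R:8>7 S:3>0)
P2 drop S (P beats it: A:8>4 B:7>2)
P1→{A,B} P2→{P,Q,R}

IESDS → P1:{A,B} P2:{P,Q,R}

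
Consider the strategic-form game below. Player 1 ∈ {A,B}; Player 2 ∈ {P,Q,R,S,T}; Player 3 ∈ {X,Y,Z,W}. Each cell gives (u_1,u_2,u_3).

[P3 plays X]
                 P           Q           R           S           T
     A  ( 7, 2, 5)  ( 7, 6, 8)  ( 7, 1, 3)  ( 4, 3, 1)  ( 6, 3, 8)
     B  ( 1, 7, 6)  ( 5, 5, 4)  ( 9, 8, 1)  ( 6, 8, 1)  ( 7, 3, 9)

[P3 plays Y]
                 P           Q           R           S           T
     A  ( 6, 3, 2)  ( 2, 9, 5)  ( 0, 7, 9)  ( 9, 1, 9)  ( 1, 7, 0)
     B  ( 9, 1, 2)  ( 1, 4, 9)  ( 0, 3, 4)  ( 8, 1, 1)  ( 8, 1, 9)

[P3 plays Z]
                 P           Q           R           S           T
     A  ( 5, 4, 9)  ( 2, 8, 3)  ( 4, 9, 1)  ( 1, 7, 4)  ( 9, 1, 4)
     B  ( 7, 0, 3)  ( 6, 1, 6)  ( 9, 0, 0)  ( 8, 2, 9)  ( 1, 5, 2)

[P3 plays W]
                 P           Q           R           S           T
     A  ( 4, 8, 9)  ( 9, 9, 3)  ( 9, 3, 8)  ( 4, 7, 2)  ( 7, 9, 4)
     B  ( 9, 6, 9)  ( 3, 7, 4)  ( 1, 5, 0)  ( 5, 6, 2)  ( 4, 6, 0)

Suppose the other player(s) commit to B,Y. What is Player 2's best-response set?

argmax u_2 = {Q}

u_2(P vs B,Y) = 1
u_2(Q vs B,Y) = 4
u_2(R vs B,Y) = 3
u_2(S vs B,Y) = 1
u_2(T vs B,Y) = 1
max payoff 4 at {Q}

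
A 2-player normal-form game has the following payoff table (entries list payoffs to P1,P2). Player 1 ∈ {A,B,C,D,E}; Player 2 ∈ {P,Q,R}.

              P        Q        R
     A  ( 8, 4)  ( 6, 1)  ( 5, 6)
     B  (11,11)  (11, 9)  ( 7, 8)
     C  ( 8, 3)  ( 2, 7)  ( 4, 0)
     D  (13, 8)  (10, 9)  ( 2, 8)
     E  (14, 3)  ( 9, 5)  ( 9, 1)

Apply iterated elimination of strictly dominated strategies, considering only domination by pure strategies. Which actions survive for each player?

P1 drop A (B beats it: P:11>8 Q:11>6 R:7>5)
P1 drop C (B beats it: P:11>8 Q:11>2 R:7>4)
P2 drop R (Q beats it: B:9>8 D:9>8 E:5>1)
P1→{B,D,E} P2→{P,Q}

Remaining: P1:{B,D,E} P2:{P,Q}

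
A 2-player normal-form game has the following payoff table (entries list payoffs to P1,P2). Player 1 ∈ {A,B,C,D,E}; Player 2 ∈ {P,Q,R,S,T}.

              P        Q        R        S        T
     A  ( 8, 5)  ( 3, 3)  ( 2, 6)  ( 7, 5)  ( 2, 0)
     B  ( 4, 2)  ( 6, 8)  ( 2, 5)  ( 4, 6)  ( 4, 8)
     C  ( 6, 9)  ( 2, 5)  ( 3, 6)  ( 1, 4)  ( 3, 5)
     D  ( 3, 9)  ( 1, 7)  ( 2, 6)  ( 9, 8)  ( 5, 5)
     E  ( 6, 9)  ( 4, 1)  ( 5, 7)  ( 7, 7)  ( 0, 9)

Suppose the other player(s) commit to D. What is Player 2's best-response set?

u_2(P vs D) = 9
u_2(Q vs D) = 7
u_2(R vs D) = 6
u_2(S vs D) = 8
u_2(T vs D) = 5
max payoff 9 at {P}

P2 best: {P}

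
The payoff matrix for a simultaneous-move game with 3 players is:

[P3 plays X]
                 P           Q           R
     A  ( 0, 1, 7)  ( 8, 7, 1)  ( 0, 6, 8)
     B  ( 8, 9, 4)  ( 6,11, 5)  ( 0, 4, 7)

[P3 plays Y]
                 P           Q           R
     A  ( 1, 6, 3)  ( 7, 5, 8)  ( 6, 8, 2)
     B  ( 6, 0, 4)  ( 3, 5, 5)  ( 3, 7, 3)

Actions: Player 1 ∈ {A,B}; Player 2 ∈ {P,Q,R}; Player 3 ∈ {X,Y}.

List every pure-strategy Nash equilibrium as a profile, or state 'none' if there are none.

(A,P,X): not NE [P1→B gives 8>0; P2→Q gives 7>1]
(A,P,Y): not NE [P1→B gives 6>1; P2→R gives 8>6; P3→X gives 7>3]
(A,Q,X): not NE [P3→Y gives 8>1]
(A,Q,Y): not NE [P2→R gives 8>5]
(A,R,X): not NE [P2→Q gives 7>6]
(A,R,Y): not NE [P3→X gives 8>2]
(B,P,X): not NE [P2→Q gives 11>9]
(B,P,Y): not NE [P2→R gives 7>0]
(B,Q,X): not NE [P1→A gives 8>6]
(B,Q,Y): not NE [P1→A gives 7>3; P2→R gives 7>5]
(B,R,X): not NE [P2→Q gives 11>4]
(B,R,Y): not NE [P1→A gives 6>3; P3→X gives 7>3]

Equilibria: none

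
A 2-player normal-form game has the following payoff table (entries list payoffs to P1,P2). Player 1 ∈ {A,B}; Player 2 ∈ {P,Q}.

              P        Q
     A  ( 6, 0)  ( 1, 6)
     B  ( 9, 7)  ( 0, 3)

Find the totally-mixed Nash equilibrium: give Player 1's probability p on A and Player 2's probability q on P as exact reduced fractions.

P1 indiff ⇒ q·6+(1-q)·1 = q·9+(1-q)·0 ⇒ q(-3) = (1-q)(-1) ⇒ q = 1/4
P2 indiff ⇒ p·0+(1-p)·7 = p·6+(1-p)·3 ⇒ p(-6) = (1-p)(-4) ⇒ p = 2/5

P1 mixes 2/5 on A; P2 mixes 1/4 on P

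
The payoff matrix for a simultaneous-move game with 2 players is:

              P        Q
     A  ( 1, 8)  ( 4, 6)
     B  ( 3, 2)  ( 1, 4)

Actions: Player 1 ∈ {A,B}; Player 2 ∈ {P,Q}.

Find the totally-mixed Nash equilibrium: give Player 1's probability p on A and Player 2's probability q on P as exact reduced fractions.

P1 indiff ⇒ q·1+(1-q)·4 = q·3+(1-q)·1 ⇒ q(-2) = (1-q)(-3) ⇒ q = 3/5
P2 indiff ⇒ p·8+(1-p)·2 = p·6+(1-p)·4 ⇒ p(2) = (1-p)(2) ⇒ p = 1/2

p=1/2, q=3/5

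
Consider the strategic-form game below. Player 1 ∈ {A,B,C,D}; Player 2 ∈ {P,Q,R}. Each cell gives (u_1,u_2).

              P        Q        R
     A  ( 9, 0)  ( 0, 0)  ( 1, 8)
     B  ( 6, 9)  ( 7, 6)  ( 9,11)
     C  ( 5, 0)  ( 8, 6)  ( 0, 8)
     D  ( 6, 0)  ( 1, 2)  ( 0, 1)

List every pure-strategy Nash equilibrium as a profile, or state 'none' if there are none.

Nash profiles: (B,R)

(A,P): not NE [P2→R gives 8>0]
(A,Q): not NE [P1→C gives 8>0; P2→R gives 8>0]
(A,R): not NE [P1→B gives 9>1]
(B,P): not NE [P1→A gives 9>6; P2→R gives 11>9]
(B,Q): not NE [P1→C gives 8>7; P2→R gives 11>6]
(B,R): NE
(C,P): not NE [P1→A gives 9>5; P2→R gives 8>0]
(C,Q): not NE [P2→R gives 8>6]
(C,R): not NE [P1→B gives 9>0]
(D,P): not NE [P1→A gives 9>6; P2→Q gives 2>0]
(D,Q): not NE [P1→C gives 8>1]
(D,R): not NE [P1→B gives 9>0; P2→Q gives 2>1]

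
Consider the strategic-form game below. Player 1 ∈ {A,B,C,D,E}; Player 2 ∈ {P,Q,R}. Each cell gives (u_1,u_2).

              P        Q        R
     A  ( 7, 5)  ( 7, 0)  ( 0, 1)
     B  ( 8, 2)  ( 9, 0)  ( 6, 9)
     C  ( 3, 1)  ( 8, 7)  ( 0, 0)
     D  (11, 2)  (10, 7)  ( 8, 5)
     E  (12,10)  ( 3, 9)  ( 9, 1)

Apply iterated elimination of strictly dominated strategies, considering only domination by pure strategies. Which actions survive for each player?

P1 drop A (B beats it: P:8>7 Q:9>7 R:6>0)
P1 drop B (D beats it: P:11>8 Q:10>9 R:8>6)
P1 drop C (D beats it: P:11>3 Q:10>8 R:8>0)
P2 drop R (Q beats it: D:7>5 E:9>1)
P1→{D,E} P2→{P,Q}

Remaining: P1:{D,E} P2:{P,Q}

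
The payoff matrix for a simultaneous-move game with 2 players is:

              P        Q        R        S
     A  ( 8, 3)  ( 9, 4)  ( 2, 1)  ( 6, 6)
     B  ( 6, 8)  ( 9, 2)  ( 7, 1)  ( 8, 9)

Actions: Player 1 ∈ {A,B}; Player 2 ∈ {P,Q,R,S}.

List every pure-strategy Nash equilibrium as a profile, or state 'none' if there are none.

Nash profiles: (B,S)

(A,P): not NE [P2→S gives 6>3]
(A,Q): not NE [P2→S gives 6>4]
(A,R): not NE [P1→B gives 7>2; P2→S gives 6>1]
(A,S): not NE [P1→B gives 8>6]
(B,P): not NE [P1→A gives 8>6; P2→S gives 9>8]
(B,Q): not NE [P2→S gives 9>2]
(B,R): not NE [P2→S gives 9>1]
(B,S): NE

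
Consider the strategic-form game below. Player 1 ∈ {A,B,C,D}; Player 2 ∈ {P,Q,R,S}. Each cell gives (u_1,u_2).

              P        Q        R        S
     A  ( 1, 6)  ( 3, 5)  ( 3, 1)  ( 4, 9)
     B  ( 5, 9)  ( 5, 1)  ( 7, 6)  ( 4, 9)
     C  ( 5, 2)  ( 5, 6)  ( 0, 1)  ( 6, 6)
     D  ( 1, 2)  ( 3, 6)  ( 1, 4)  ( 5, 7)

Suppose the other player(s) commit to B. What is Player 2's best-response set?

u_2(P vs B) = 9
u_2(Q vs B) = 1
u_2(R vs B) = 6
u_2(S vs B) = 9
max payoff 9 at {P,S}

BR_2 = {P,S}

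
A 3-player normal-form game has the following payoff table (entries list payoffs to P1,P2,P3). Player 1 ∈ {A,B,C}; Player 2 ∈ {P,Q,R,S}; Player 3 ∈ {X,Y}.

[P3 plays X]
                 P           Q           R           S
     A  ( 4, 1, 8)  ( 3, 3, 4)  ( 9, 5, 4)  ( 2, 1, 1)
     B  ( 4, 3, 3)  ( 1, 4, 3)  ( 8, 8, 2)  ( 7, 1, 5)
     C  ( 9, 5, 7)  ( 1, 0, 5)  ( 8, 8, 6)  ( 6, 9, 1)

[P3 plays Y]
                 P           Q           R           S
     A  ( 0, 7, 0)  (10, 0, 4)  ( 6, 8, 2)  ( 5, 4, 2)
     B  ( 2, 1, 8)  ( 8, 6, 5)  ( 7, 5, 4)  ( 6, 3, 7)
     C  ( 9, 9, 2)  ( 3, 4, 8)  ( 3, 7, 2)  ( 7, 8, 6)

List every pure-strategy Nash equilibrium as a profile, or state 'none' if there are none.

PSNE = {(A,R,X)}

(A,P,X): not NE [P1→C gives 9>4; P2→R gives 5>1]
(A,P,Y): not NE [P1→C gives 9>0; P2→R gives 8>7; P3→X gives 8>0]
(A,Q,X): not NE [P2→R gives 5>3]
(A,Q,Y): not NE [P2→R gives 8>0]
(A,R,X): NE
(A,R,Y): not NE [P1→B gives 7>6; P3→X gives 4>2]
(A,S,X): not NE [P1→B gives 7>2; P2→R gives 5>1; P3→Y gives 2>1]
(A,S,Y): not NE [P1→C gives 7>5; P2→R gives 8>4]
(B,P,X): not NE [P1→C gives 9>4; P2→R gives 8>3; P3→Y gives 8>3]
(B,P,Y): not NE [P1→C gives 9>2; P2→Q gives 6>1]
(B,Q,X): not NE [P1→A gives 3>1; P2→R gives 8>4; P3→Y gives 5>3]
(B,Q,Y): not NE [P1→A gives 10>8]
(B,R,X): not NE [P1→A gives 9>8; P3→Y gives 4>2]
(B,R,Y): not NE [P2→Q gives 6>5]
(B,S,X): not NE [P2→R gives 8>1; P3→Y gives 7>5]
(B,S,Y): not NE [P1→C gives 7>6; P2→Q gives 6>3]
(C,P,X): not NE [P2→S gives 9>5]
(C,P,Y): not NE [P3→X gives 7>2]
(C,Q,X): not NE [P1→A gives 3>1; P2→S gives 9>0; P3→Y gives 8>5]
(C,Q,Y): not NE [P1→A gives 10>3; P2→P gives 9>4]
(C,R,X): not NE [P1→A gives 9>8; P2→S gives 9>8]
(C,R,Y): not NE [P1→B gives 7>3; P2→P gives 9>7; P3→X gives 6>2]
(C,S,X): not NE [P1→B gives 7>6; P3→Y gives 6>1]
(C,S,Y): not NE [P2→P gives 9>8]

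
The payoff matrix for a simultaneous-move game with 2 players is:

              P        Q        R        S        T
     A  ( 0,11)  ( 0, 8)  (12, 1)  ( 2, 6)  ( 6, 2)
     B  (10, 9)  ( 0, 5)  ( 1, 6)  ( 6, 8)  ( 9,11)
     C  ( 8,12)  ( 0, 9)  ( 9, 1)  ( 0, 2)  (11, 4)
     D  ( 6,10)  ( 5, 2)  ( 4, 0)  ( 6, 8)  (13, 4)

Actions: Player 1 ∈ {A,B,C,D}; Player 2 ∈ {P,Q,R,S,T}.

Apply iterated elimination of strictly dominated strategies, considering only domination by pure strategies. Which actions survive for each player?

P2 drop Q (P beats it: A:11>8 B:9>5 C:12>9 D:10>2)
P2 drop R (P beats it: A:11>1 B:9>6 C:12>1 D:10>0)
P1 drop A (B beats it: P:10>0 S:6>2 T:9>6)
P2 drop S (P beats it: B:9>8 C:12>2 D:10>8)
P1→{B,C,D} P2→{P,T}

Remaining: P1:{B,C,D} P2:{P,T}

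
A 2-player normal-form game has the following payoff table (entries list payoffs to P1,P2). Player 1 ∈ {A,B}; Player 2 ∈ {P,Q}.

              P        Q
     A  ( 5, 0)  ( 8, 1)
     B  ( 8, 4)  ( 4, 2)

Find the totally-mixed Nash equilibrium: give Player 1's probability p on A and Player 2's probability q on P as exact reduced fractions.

P1 mixes 2/3 on A; P2 mixes 4/7 on P

P1 indiff ⇒ q·5+(1-q)·8 = q·8+(1-q)·4 ⇒ q(-3) = (1-q)(-4) ⇒ q = 4/7
P2 indiff ⇒ p·0+(1-p)·4 = p·1+(1-p)·2 ⇒ p(-1) = (1-p)(-2) ⇒ p = 2/3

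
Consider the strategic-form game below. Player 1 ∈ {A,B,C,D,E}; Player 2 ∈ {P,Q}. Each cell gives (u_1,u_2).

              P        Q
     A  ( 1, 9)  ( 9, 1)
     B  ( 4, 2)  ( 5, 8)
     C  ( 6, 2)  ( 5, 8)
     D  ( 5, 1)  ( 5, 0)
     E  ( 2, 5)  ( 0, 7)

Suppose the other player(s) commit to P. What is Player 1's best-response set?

u_1(A vs P) = 1
u_1(B vs P) = 4
u_1(C vs P) = 6
u_1(D vs P) = 5
u_1(E vs P) = 2
max payoff 6 at {C}

P1 best: {C}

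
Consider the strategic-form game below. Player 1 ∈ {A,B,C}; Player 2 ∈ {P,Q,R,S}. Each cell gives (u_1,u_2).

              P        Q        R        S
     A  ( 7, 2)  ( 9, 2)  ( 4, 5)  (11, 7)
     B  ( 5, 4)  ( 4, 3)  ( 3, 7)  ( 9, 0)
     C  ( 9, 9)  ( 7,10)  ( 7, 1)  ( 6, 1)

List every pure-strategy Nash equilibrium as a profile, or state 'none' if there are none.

Nash profiles: (A,S)

(A,P): not NE [P1→C gives 9>7; P2→S gives 7>2]
(A,Q): not NE [P2→S gives 7>2]
(A,R): not NE [P1→C gives 7>4; P2→S gives 7>5]
(A,S): NE
(B,P): not NE [P1→C gives 9>5; P2→R gives 7>4]
(B,Q): not NE [P1→A gives 9>4; P2→R gives 7>3]
(B,R): not NE [P1→C gives 7>3]
(B,S): not NE [P1→A gives 11>9; P2→R gives 7>0]
(C,P): not NE [P2→Q gives 10>9]
(C,Q): not NE [P1→A gives 9>7]
(C,R): not NE [P2→Q gives 10>1]
(C,S): not NE [P1→A gives 11>6; P2→Q gives 10>1]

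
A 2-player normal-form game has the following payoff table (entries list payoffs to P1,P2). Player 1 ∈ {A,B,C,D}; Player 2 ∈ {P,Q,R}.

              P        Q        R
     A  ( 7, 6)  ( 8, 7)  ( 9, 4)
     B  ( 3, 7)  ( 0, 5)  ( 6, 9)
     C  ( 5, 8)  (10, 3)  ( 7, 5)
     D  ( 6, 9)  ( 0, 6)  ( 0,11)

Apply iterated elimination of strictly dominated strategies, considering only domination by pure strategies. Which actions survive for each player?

Remaining: P1:{A,C} P2:{P,Q}

P1 drop B (A beats it: P:7>3 Q:8>0 R:9>6)
P1 drop D (A beats it: P:7>6 Q:8>0 R:9>0)
P2 drop R (P beats it: A:6>4 C:8>5)
P1→{A,C} P2→{P,Q}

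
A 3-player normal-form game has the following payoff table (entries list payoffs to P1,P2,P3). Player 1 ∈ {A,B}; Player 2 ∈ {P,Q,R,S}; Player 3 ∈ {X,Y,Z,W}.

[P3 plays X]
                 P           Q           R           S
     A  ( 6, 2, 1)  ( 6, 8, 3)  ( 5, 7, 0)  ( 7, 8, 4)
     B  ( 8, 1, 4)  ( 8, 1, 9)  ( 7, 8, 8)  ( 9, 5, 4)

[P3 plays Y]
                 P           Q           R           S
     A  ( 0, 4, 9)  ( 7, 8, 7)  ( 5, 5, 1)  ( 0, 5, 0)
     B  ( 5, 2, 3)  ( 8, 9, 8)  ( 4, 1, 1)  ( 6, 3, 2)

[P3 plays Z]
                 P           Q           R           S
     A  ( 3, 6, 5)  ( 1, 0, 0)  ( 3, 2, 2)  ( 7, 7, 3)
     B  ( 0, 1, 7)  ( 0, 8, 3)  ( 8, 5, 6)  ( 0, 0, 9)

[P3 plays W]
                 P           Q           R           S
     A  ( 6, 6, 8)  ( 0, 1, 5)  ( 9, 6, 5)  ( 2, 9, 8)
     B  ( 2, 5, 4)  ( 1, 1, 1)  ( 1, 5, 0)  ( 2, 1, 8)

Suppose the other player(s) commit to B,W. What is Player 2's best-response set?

argmax u_2 = {P,R}

u_2(P vs B,W) = 5
u_2(Q vs B,W) = 1
u_2(R vs B,W) = 5
u_2(S vs B,W) = 1
max payoff 5 at {P,R}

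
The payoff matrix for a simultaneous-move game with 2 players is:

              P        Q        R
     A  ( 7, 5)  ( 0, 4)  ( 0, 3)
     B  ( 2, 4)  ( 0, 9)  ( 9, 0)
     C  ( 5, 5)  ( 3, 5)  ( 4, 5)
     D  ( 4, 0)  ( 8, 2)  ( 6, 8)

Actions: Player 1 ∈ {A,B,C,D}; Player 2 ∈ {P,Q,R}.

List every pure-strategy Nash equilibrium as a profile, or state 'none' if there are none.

Nash profiles: (A,P)

(A,P): NE
(A,Q): not NE [P1→D gives 8>0; P2→P gives 5>4]
(A,R): not NE [P1→B gives 9>0; P2→P gives 5>3]
(B,P): not NE [P1→A gives 7>2; P2→Q gives 9>4]
(B,Q): not NE [P1→D gives 8>0]
(B,R): not NE [P2→Q gives 9>0]
(C,P): not NE [P1→A gives 7>5]
(C,Q): not NE [P1→D gives 8>3]
(C,R): not NE [P1→B gives 9>4]
(D,P): not NE [P1→A gives 7>4; P2→R gives 8>0]
(D,Q): not NE [P2→R gives 8>2]
(D,R): not NE [P1→B gives 9>6]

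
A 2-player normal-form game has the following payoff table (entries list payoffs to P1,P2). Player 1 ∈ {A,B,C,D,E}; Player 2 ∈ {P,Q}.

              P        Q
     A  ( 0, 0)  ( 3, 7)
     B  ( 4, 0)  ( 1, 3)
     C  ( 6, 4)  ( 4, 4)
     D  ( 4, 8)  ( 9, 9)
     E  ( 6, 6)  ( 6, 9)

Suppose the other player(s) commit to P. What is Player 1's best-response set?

u_1(A vs P) = 0
u_1(B vs P) = 4
u_1(C vs P) = 6
u_1(D vs P) = 4
u_1(E vs P) = 6
max payoff 6 at {C,E}

BR_1 = {C,E}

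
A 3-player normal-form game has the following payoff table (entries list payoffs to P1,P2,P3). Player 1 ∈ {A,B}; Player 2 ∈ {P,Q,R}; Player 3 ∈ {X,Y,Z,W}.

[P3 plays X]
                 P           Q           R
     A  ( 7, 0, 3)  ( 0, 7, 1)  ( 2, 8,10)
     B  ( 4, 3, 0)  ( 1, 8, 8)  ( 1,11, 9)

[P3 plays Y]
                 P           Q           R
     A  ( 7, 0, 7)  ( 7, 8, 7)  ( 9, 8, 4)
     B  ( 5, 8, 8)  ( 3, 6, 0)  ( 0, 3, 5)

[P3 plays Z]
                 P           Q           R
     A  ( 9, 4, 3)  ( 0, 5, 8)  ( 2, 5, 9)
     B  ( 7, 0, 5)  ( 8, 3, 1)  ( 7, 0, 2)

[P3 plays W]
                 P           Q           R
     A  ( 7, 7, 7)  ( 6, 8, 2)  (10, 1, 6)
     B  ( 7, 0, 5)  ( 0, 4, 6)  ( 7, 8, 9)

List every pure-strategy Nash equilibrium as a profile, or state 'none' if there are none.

NE set: (A,R,X)

(A,P,X): not NE [P2→R gives 8>0; P3→W gives 7>3]
(A,P,Y): not NE [P2→R gives 8>0]
(A,P,Z): not NE [P2→R gives 5>4; P3→W gives 7>3]
(A,P,W): not NE [P2→Q gives 8>7]
(A,Q,X): not NE [P1→B gives 1>0; P2→R gives 8>7; P3→Z gives 8>1]
(A,Q,Y): not NE [P3→Z gives 8>7]
(A,Q,Z): not NE [P1→B gives 8>0]
(A,Q,W): not NE [P3→Z gives 8>2]
(A,R,X): NE
(A,R,Y): not NE [P3→X gives 10>4]
(A,R,Z): not NE [P1→B gives 7>2; P3→X gives 10>9]
(A,R,W): not NE [P2→Q gives 8>1; P3→X gives 10>6]
(B,P,X): not NE [P1→A gives 7>4; P2→R gives 11>3; P3→Y gives 8>0]
(B,P,Y): not NE [P1→A gives 7>5]
(B,P,Z): not NE [P1→A gives 9>7; P2→Q gives 3>0; P3→Y gives 8>5]
(B,P,W): not NE [P2→R gives 8>0; P3→Y gives 8>5]
(B,Q,X): not NE [P2→R gives 11>8]
(B,Q,Y): not NE [P1→A gives 7>3; P2→P gives 8>6; P3→X gives 8>0]
(B,Q,Z): not NE [P3→X gives 8>1]
(B,Q,W): not NE [P1→A gives 6>0; P2→R gives 8>4; P3→X gives 8>6]
(B,R,X): not NE [P1→A gives 2>1]
(B,R,Y): not NE [P1→A gives 9>0; P2→P gives 8>3; P3→W gives 9>5]
(B,R,Z): not NE [P2→Q gives 3>0; P3→W gives 9>2]
(B,R,W): not NE [P1→A gives 10>7]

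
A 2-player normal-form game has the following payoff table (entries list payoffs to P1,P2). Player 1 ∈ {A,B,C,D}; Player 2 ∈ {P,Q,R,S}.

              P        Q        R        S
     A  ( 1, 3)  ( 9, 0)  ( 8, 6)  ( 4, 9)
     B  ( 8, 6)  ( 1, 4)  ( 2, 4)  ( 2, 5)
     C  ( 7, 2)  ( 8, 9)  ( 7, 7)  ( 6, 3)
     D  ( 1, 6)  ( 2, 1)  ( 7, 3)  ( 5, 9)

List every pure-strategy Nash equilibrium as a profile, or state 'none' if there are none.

(A,P): not NE [P1→B gives 8>1; P2→S gives 9>3]
(A,Q): not NE [P2→S gives 9>0]
(A,R): not NE [P2→S gives 9>6]
(A,S): not NE [P1→C gives 6>4]
(B,P): NE
(B,Q): not NE [P1→A gives 9>1; P2→P gives 6>4]
(B,R): not NE [P1→A gives 8>2; P2→P gives 6>4]
(B,S): not NE [P1→C gives 6>2; P2→P gives 6>5]
(C,P): not NE [P1→B gives 8>7; P2→Q gives 9>2]
(C,Q): not NE [P1→A gives 9>8]
(C,R): not NE [P1→A gives 8>7; P2→Q gives 9>7]
(C,S): not NE [P2→Q gives 9>3]
(D,P): not NE [P1→B gives 8>1; P2→S gives 9>6]
(D,Q): not NE [P1→A gives 9>2; P2→S gives 9>1]
(D,R): not NE [P1→A gives 8>7; P2→S gives 9>3]
(D,S): not NE [P1→C gives 6>5]

NE set: (B,P)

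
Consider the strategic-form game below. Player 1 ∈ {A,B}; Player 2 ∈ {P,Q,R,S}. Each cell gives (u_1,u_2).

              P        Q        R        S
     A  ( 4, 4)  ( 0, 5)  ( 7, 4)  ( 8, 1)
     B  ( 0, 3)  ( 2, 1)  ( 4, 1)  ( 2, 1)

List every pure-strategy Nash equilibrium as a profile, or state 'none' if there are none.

(A,P): not NE [P2→Q gives 5>4]
(A,Q): not NE [P1→B gives 2>0]
(A,R): not NE [P2→Q gives 5>4]
(A,S): not NE [P2→Q gives 5>1]
(B,P): not NE [P1→A gives 4>0]
(B,Q): not NE [P2→P gives 3>1]
(B,R): not NE [P1→A gives 7>4; P2→P gives 3>1]
(B,S): not NE [P1→A gives 8>2; P2→P gives 3>1]

PSNE: ∅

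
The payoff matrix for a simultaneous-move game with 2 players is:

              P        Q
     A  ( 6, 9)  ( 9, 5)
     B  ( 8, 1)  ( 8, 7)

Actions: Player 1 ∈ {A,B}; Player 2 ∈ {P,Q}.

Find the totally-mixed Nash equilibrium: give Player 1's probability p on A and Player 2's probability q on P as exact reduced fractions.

(p,q) = (3/5, 1/3)

P1 indiff ⇒ q·6+(1-q)·9 = q·8+(1-q)·8 ⇒ q(-2) = (1-q)(-1) ⇒ q = 1/3
P2 indiff ⇒ p·9+(1-p)·1 = p·5+(1-p)·7 ⇒ p(4) = (1-p)(6) ⇒ p = 3/5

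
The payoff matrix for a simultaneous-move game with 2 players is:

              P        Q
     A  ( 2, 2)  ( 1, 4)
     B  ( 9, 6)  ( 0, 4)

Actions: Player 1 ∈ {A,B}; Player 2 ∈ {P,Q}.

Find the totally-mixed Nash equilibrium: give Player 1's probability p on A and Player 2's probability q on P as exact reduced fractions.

p=1/2, q=1/8

P1 indiff ⇒ q·2+(1-q)·1 = q·9+(1-q)·0 ⇒ q(-7) = (1-q)(-1) ⇒ q = 1/8
P2 indiff ⇒ p·2+(1-p)·6 = p·4+(1-p)·4 ⇒ p(-2) = (1-p)(-2) ⇒ p = 1/2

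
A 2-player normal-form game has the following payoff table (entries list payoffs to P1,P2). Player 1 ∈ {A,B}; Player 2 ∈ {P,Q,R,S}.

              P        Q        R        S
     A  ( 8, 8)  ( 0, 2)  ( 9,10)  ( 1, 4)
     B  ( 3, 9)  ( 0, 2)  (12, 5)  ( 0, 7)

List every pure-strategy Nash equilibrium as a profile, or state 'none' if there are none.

PSNE: ∅

(A,P): not NE [P2→R gives 10>8]
(A,Q): not NE [P2→R gives 10>2]
(A,R): not NE [P1→B gives 12>9]
(A,S): not NE [P2→R gives 10>4]
(B,P): not NE [P1→A gives 8>3]
(B,Q): not NE [P2→P gives 9>2]
(B,R): not NE [P2→P gives 9>5]
(B,S): not NE [P1→A gives 1>0; P2→P gives 9>7]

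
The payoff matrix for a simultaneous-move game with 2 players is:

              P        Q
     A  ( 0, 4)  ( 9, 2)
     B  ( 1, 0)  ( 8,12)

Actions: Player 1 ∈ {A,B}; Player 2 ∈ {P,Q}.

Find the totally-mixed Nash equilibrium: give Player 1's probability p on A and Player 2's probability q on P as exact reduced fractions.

p=6/7, q=1/2

P1 indiff ⇒ q·0+(1-q)·9 = q·1+(1-q)·8 ⇒ q(-1) = (1-q)(-1) ⇒ q = 1/2
P2 indiff ⇒ p·4+(1-p)·0 = p·2+(1-p)·12 ⇒ p(2) = (1-p)(12) ⇒ p = 6/7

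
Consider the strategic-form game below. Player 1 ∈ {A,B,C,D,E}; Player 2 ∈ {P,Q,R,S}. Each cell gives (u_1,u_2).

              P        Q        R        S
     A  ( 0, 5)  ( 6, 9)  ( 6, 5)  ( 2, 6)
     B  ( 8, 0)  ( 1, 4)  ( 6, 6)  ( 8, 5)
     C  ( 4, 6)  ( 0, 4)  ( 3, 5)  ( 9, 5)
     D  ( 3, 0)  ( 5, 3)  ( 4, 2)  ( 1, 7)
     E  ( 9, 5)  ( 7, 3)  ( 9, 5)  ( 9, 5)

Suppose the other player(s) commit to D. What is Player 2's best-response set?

u_2(P vs D) = 0
u_2(Q vs D) = 3
u_2(R vs D) = 2
u_2(S vs D) = 7
max payoff 7 at {S}

BR_2 = {S}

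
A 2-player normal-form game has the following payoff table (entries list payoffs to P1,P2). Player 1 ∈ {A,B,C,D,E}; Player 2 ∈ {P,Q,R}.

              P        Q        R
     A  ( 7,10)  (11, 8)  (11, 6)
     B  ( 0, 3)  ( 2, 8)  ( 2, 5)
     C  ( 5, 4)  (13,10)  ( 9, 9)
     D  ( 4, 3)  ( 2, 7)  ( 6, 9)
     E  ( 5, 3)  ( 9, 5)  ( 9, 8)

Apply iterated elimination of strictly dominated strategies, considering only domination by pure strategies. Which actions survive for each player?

P1 drop B (A beats it: P:7>0 Q:11>2 R:11>2)
P1 drop D (A beats it: P:7>4 Q:11>2 R:11>6)
P1 drop E (A beats it: P:7>5 Q:11>9 R:11>9)
P2 drop R (Q beats it: A:8>6 C:10>9)
P1→{A,C} P2→{P,Q}

Remaining: P1:{A,C} P2:{P,Q}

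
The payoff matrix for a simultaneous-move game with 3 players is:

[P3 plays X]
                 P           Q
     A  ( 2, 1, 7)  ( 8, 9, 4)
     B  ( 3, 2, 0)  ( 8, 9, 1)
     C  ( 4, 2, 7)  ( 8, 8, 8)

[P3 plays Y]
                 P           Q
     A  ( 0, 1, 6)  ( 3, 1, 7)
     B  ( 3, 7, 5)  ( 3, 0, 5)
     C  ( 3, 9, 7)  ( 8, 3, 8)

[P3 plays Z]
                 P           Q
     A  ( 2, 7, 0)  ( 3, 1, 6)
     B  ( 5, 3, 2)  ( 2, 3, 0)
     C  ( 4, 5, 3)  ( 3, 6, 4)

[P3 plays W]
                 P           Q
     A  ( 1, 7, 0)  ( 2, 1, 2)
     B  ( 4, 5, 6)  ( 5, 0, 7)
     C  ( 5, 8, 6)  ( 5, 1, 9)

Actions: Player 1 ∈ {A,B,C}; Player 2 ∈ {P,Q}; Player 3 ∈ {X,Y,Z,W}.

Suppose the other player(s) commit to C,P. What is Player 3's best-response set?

u_3(X vs C,P) = 7
u_3(Y vs C,P) = 7
u_3(Z vs C,P) = 3
u_3(W vs C,P) = 6
max payoff 7 at {X,Y}

argmax u_3 = {X,Y}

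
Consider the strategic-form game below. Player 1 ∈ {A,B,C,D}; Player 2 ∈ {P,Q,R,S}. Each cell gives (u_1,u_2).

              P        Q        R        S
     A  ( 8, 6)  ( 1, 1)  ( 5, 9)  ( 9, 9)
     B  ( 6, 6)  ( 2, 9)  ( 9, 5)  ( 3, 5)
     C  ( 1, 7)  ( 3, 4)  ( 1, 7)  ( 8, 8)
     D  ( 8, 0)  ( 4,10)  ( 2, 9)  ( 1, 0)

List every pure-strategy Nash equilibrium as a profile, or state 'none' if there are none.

(A,P): not NE [P2→S gives 9>6]
(A,Q): not NE [P1→D gives 4>1; P2→S gives 9>1]
(A,R): not NE [P1→B gives 9>5]
(A,S): NE
(B,P): not NE [P1→D gives 8>6; P2→Q gives 9>6]
(B,Q): not NE [P1→D gives 4>2]
(B,R): not NE [P2→Q gives 9>5]
(B,S): not NE [P1→A gives 9>3; P2→Q gives 9>5]
(C,P): not NE [P1→D gives 8>1; P2→S gives 8>7]
(C,Q): not NE [P1→D gives 4>3; P2→S gives 8>4]
(C,R): not NE [P1→B gives 9>1; P2→S gives 8>7]
(C,S): not NE [P1→A gives 9>8]
(D,P): not NE [P2→Q gives 10>0]
(D,Q): NE
(D,R): not NE [P1→B gives 9>2; P2→Q gives 10>9]
(D,S): not NE [P1→A gives 9>1; P2→Q gives 10>0]

PSNE = {(A,S), (D,Q)}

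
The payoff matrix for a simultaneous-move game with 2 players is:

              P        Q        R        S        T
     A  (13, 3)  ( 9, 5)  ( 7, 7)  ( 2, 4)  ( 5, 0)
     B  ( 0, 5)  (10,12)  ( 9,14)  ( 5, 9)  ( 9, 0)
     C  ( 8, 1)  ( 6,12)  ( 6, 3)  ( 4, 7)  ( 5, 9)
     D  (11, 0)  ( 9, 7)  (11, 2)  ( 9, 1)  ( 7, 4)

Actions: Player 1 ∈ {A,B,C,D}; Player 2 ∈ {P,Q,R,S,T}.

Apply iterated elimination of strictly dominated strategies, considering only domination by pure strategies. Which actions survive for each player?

P1 drop C (D beats it: P:11>8 Q:9>6 R:11>6 S:9>4 T:7>5)
P2 drop P (Q beats it: A:5>3 B:12>5 D:7>0)
P1 drop A (B beats it: Q:10>9 R:9>7 S:5>2 T:9>5)
P2 drop S (Q beats it: B:12>9 D:7>1)
P2 drop T (Q beats it: B:12>0 D:7>4)
P1→{B,D} P2→{Q,R}

Remaining: P1:{B,D} P2:{Q,R}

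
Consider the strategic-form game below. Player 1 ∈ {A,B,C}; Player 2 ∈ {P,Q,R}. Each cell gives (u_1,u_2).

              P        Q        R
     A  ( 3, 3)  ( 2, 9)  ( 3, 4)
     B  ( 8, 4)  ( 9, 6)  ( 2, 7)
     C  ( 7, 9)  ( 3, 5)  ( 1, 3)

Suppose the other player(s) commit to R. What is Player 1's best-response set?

u_1(A vs R) = 3
u_1(B vs R) = 2
u_1(C vs R) = 1
max payoff 3 at {A}

argmax u_1 = {A}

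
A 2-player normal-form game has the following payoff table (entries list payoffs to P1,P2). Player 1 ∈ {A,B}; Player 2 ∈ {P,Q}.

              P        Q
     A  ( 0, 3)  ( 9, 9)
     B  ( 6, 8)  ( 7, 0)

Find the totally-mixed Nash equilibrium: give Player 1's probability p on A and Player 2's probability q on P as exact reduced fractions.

P1 mixes 4/7 on A; P2 mixes 1/4 on P

P1 indiff ⇒ q·0+(1-q)·9 = q·6+(1-q)·7 ⇒ q(-6) = (1-q)(-2) ⇒ q = 1/4
P2 indiff ⇒ p·3+(1-p)·8 = p·9+(1-p)·0 ⇒ p(-6) = (1-p)(-8) ⇒ p = 4/7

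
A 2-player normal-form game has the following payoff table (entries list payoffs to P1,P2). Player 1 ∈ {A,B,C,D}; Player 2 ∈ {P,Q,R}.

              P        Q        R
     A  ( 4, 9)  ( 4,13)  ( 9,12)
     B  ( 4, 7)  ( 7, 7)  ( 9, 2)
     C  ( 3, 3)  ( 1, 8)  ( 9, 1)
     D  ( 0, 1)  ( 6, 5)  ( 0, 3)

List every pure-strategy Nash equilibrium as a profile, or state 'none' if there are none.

(A,P): not NE [P2→Q gives 13>9]
(A,Q): not NE [P1→B gives 7>4]
(A,R): not NE [P2→Q gives 13>12]
(B,P): NE
(B,Q): NE
(B,R): not NE [P2→Q gives 7>2]
(C,P): not NE [P1→B gives 4>3; P2→Q gives 8>3]
(C,Q): not NE [P1→B gives 7>1]
(C,R): not NE [P2→Q gives 8>1]
(D,P): not NE [P1→B gives 4>0; P2→Q gives 5>1]
(D,Q): not NE [P1→B gives 7>6]
(D,R): not NE [P1→C gives 9>0; P2→Q gives 5>3]

Nash profiles: (B,P), (B,Q)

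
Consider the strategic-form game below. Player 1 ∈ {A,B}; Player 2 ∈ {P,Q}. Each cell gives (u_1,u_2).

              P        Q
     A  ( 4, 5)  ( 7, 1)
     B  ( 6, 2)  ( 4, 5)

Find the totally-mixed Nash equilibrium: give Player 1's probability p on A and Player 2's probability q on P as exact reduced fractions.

P1 mixes 3/7 on A; P2 mixes 3/5 on P

P1 indiff ⇒ q·4+(1-q)·7 = q·6+(1-q)·4 ⇒ q(-2) = (1-q)(-3) ⇒ q = 3/5
P2 indiff ⇒ p·5+(1-p)·2 = p·1+(1-p)·5 ⇒ p(4) = (1-p)(3) ⇒ p = 3/7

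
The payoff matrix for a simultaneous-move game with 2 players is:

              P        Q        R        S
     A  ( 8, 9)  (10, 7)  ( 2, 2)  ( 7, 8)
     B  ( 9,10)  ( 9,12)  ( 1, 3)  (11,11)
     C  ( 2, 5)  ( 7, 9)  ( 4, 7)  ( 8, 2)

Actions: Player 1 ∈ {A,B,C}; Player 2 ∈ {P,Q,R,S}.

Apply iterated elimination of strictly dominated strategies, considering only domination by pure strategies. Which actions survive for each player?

P2 drop R (Q beats it: A:7>2 B:12>3 C:9>7)
P1 drop C (B beats it: P:9>2 Q:9>7 S:11>8)
P1→{A,B} P2→{P,Q,S}

IESDS → P1:{A,B} P2:{P,Q,S}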